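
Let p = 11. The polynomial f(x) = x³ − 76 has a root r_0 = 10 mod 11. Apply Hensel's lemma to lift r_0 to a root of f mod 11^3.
r_2 = 1275 (mod 1331)

Hensel: r_{i+1} = r_i − f(r_i)/f′(r_i) mod 11^{i+2}, where f′(x) = 3x². Iterate:
  r_0 = 10 (mod 11)
  r_1 = 65 (mod 121)
  r_2 = 1275 (mod 1331)
Final: r = 1275 with f(r) ≡ 0 mod 11^3.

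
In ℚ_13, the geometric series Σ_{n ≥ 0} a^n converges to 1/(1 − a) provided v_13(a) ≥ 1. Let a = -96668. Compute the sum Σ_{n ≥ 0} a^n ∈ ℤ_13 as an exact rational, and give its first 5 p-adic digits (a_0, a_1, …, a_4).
Σ a^n = 1/(1 − a) = 1/96669;  first 5 digits = (1, 0, 0, 8, 9)

v_13(a) = 3 ≥ 1, so the series converges in ℤ_13 to 1/(1 − a) = 1/(1 − (-96668)) = 1/96669. Expand this rational in ℤ_13: compute digits iteratively via d_i = x_i mod 13, x_{i+1} = (x_i − d_i)/13. The first 5 digits are (1, 0, 0, 8, 9).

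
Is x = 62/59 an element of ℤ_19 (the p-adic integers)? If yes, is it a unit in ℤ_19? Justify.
x ∈ ℤ_19^× (unit); v_19(x) = 0

ℤ_19 = {x ∈ ℚ_19 : v_19(x) ≥ 0} and ℤ_19^× = {x ∈ ℤ_19 : v_19(x) = 0}. Here v_19(62/59) = v_19(num) − v_19(den) = 0; compare against these criteria.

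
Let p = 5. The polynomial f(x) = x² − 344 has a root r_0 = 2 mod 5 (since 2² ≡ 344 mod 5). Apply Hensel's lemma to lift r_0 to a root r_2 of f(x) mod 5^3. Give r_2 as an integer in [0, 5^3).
r_2 = 62 (mod 125)

Hensel's recurrence: r_{i+1} = r_i − f(r_i)·(f′(r_i))^{-1} mod 5^{i+2}, with f′(x) = 2x. Iterate:
  r_0 = 2 (mod 5)
  r_1 = 12 (mod 25)
  r_2 = 62 (mod 125)
Final: r_2 = 62, and one checks f(r_2) ≡ 0 mod 5^3.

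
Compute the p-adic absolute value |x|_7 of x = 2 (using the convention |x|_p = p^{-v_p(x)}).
|2|_7 = 1

Step 1 — compute v_7(x) by factoring powers of 7 out of the numerator and denominator: v_7(2) = 0. Step 2 — apply |x|_p = p^{-v_p(x)} = 7^{0} = 1.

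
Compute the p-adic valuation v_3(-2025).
v_3(-2025) = 4

v_3(n) is the largest exponent k such that 3^k divides n. Factor out: -2025 = -3^4 · 25. (Sign doesn't affect v_p.) So v_3(-2025) = 4.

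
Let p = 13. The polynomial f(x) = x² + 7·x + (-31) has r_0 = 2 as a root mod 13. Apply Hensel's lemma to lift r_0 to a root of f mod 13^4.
r_3 = 17825 (mod 28561)

Hensel: r_{i+1} = r_i − f(r_i)·(f′(r_i))^{-1} mod 13^{i+2}, f′(x) = 2x + 7. Iterate:
  r_0 = 2 (mod 13)
  r_1 = 80 (mod 169)
  r_2 = 249 (mod 2197)
  r_3 = 17825 (mod 28561)
Final: r = 17825 satisfies f(r) ≡ 0 mod 13^4.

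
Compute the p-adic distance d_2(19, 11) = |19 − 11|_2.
d_2(19, 11) = 1/8

Step 1 — x − y = 19 − 11 = 8. Step 2 — v_2(8) = 3 (factor: 8 = (2^3 · 1); the sign does not affect v_p). Step 3 — |x − y|_2 = 2^{-3} = 1/8.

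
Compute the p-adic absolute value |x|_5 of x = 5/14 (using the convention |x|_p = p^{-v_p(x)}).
|5/14|_5 = 1/5

Step 1 — compute v_5(x) by factoring powers of 5 out of the numerator and denominator: v_5(5/14) = 1. Step 2 — apply |x|_p = p^{-v_p(x)} = 5^{-1} = 1/5.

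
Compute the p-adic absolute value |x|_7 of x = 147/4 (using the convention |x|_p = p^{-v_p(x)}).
|147/4|_7 = 1/49

Step 1 — compute v_7(x) by factoring powers of 7 out of the numerator and denominator: v_7(147/4) = 2. Step 2 — apply |x|_p = p^{-v_p(x)} = 7^{-2} = 1/49.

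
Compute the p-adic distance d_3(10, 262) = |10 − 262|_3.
d_3(10, 262) = 1/9

Step 1 — x − y = 10 − 262 = -252. Step 2 — v_3(-252) = 2 (factor: -252 = −(3^2 · 28); the sign does not affect v_p). Step 3 — |x − y|_3 = 3^{-2} = 1/9.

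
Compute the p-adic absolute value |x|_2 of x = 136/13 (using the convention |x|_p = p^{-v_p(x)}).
|136/13|_2 = 1/8

Step 1 — compute v_2(x) by factoring powers of 2 out of the numerator and denominator: v_2(136/13) = 3. Step 2 — apply |x|_p = p^{-v_p(x)} = 2^{-3} = 1/8.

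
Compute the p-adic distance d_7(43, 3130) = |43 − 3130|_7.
d_7(43, 3130) = 1/343

Step 1 — x − y = 43 − 3130 = -3087. Step 2 — v_7(-3087) = 3 (factor: -3087 = −(7^3 · 9); the sign does not affect v_p). Step 3 — |x − y|_7 = 7^{-3} = 1/343.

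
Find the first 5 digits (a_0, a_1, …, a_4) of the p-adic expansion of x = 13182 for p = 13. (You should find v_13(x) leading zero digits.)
(a_0, …, a_4) = (0, 0, 0, 6, 0)

v_13(13182) = 3, so a_0 = ... = a_2 = 0. Factor out: x = 13^3 · u with u = 6 a unit in ℤ_13. Expand u iteratively via a_{v+i} = u_i mod 13, u_{i+1} = (u_i − a_{v+i})/13:
  u_0 = 6;  a_3 = 6;  u_1 = (u_0 − 6)/13 = 0
  u_1 = 0;  a_4 = 0;  u_2 = (u_1 − 0)/13 = 0
Digits: (0, 0, 0, 6, 0).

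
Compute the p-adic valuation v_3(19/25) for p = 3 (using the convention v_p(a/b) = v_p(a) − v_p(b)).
v_3(19/25) = 0

Factor powers of 3 from the numerator and denominator of the reduced fraction: 19 = 3^0 · 19 and 25 = 3^0 · 25. Apply v_p(a/b) = v_p(a) − v_p(b): v_3(19/25) = 0 − 0 = 0.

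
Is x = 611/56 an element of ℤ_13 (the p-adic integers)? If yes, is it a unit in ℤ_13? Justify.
x ∈ ℤ_13 but not a unit; v_13(x) = 1 > 0

ℤ_13 = {x ∈ ℚ_13 : v_13(x) ≥ 0} and ℤ_13^× = {x ∈ ℤ_13 : v_13(x) = 0}. Here v_13(611/56) = v_13(num) − v_13(den) = 1; compare against these criteria.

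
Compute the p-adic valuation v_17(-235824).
v_17(-235824) = 3

v_17(n) is the largest exponent k such that 17^k divides n. Factor out: -235824 = -17^3 · 48. (Sign doesn't affect v_p.) So v_17(-235824) = 3.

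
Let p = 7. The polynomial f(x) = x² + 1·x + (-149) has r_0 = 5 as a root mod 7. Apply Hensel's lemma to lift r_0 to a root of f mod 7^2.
r_1 = 47 (mod 49)

Hensel: r_{i+1} = r_i − f(r_i)·(f′(r_i))^{-1} mod 7^{i+2}, f′(x) = 2x + 1. Iterate:
  r_0 = 5 (mod 7)
  r_1 = 47 (mod 49)
Final: r = 47 satisfies f(r) ≡ 0 mod 7^2.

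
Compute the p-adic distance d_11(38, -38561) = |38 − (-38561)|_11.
d_11(38, -38561) = 1/1331

Step 1 — x − y = 38 − (-38561) = 38599. Step 2 — v_11(38599) = 3 (factor: 38599 = (11^3 · 29); the sign does not affect v_p). Step 3 — |x − y|_11 = 11^{-3} = 1/1331.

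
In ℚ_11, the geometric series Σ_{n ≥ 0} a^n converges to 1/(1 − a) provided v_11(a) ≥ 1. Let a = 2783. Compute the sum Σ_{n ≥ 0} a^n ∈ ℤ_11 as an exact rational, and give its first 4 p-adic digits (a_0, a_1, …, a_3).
Σ a^n = 1/(1 − a) = -1/2782;  first 4 digits = (1, 0, 1, 2)

v_11(a) = 2 ≥ 1, so the series converges in ℤ_11 to 1/(1 − a) = 1/(1 − 2783) = -1/2782. Expand this rational in ℤ_11: compute digits iteratively via d_i = x_i mod 11, x_{i+1} = (x_i − d_i)/11. The first 4 digits are (1, 0, 1, 2).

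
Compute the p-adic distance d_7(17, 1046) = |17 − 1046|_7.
d_7(17, 1046) = 1/343

Step 1 — x − y = 17 − 1046 = -1029. Step 2 — v_7(-1029) = 3 (factor: -1029 = −(7^3 · 3); the sign does not affect v_p). Step 3 — |x − y|_7 = 7^{-3} = 1/343.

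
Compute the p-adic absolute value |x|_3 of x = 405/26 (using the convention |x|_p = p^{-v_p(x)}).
|405/26|_3 = 1/81

Step 1 — compute v_3(x) by factoring powers of 3 out of the numerator and denominator: v_3(405/26) = 4. Step 2 — apply |x|_p = p^{-v_p(x)} = 3^{-4} = 1/81.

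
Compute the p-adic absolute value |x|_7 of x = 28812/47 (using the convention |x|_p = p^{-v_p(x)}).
|28812/47|_7 = 1/2401

Step 1 — compute v_7(x) by factoring powers of 7 out of the numerator and denominator: v_7(28812/47) = 4. Step 2 — apply |x|_p = p^{-v_p(x)} = 7^{-4} = 1/2401.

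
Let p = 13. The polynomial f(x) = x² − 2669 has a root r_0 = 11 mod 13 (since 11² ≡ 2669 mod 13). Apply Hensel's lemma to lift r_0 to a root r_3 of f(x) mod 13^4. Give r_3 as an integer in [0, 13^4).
r_3 = 20330 (mod 28561)

Hensel's recurrence: r_{i+1} = r_i − f(r_i)·(f′(r_i))^{-1} mod 13^{i+2}, with f′(x) = 2x. Iterate:
  r_0 = 11 (mod 13)
  r_1 = 50 (mod 169)
  r_2 = 557 (mod 2197)
  r_3 = 20330 (mod 28561)
Final: r_3 = 20330, and one checks f(r_3) ≡ 0 mod 13^4.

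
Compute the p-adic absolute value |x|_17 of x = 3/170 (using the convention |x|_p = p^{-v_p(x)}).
|3/170|_17 = 17

Step 1 — compute v_17(x) by factoring powers of 17 out of the numerator and denominator: v_17(3/170) = -1. Step 2 — apply |x|_p = p^{-v_p(x)} = 17^{1} = 17.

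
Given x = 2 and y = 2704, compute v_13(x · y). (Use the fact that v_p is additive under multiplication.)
v_13(5408) = 2

v_p(x) = 0 (factor: 2 = 13^0 · 2); v_p(y) = 2 (factor: 2704 = 13^2 · 16). Additivity: v_p(xy) = v_p(x) + v_p(y) = 0 + 2 = 2. (Direct check: xy = 5408 = 13^2 · (32).)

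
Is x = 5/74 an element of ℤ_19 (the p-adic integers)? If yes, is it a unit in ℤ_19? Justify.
x ∈ ℤ_19^× (unit); v_19(x) = 0

ℤ_19 = {x ∈ ℚ_19 : v_19(x) ≥ 0} and ℤ_19^× = {x ∈ ℤ_19 : v_19(x) = 0}. Here v_19(5/74) = v_19(num) − v_19(den) = 0; compare against these criteria.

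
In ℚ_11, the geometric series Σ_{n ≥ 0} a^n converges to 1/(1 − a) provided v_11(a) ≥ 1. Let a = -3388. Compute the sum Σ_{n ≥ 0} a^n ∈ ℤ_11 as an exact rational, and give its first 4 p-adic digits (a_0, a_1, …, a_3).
Σ a^n = 1/(1 − a) = 1/3389;  first 4 digits = (1, 0, 5, 8)

v_11(a) = 2 ≥ 1, so the series converges in ℤ_11 to 1/(1 − a) = 1/(1 − (-3388)) = 1/3389. Expand this rational in ℤ_11: compute digits iteratively via d_i = x_i mod 11, x_{i+1} = (x_i − d_i)/11. The first 4 digits are (1, 0, 5, 8).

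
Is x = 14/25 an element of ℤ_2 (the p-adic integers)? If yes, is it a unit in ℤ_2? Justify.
x ∈ ℤ_2 but not a unit; v_2(x) = 1 > 0

ℤ_2 = {x ∈ ℚ_2 : v_2(x) ≥ 0} and ℤ_2^× = {x ∈ ℤ_2 : v_2(x) = 0}. Here v_2(14/25) = v_2(num) − v_2(den) = 1; compare against these criteria.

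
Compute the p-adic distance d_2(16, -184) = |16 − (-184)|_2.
d_2(16, -184) = 1/8

Step 1 — x − y = 16 − (-184) = 200. Step 2 — v_2(200) = 3 (factor: 200 = (2^3 · 25); the sign does not affect v_p). Step 3 — |x − y|_2 = 2^{-3} = 1/8.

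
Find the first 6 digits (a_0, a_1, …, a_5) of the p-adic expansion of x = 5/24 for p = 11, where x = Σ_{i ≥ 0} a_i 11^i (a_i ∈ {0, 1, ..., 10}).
(a_0, …, a_5) = (8, 8, 7, 8, 7, 8)

v_11(5/24) = 0 (numerator and denominator both coprime to 11), so x ∈ ℤ_11^×. Compute digits iteratively via a_i = x_i mod 11, x_{i+1} = (x_i − a_i)/11, with x_0 = x:
  x_0 = 5/24;  a_0 = 8;  x_1 = (x_0 − 8)/11 = -17/24
  x_1 = -17/24;  a_1 = 8;  x_2 = (x_1 − 8)/11 = -19/24
  x_2 = -19/24;  a_2 = 7;  x_3 = (x_2 − 7)/11 = -17/24
  x_3 = -17/24;  a_3 = 8;  x_4 = (x_3 − 8)/11 = -19/24
  x_4 = -19/24;  a_4 = 7;  x_5 = (x_4 − 7)/11 = -17/24
  x_5 = -17/24;  a_5 = 8;  x_6 = (x_5 − 8)/11 = -19/24
Digits: (8, 8, 7, 8, 7, 8).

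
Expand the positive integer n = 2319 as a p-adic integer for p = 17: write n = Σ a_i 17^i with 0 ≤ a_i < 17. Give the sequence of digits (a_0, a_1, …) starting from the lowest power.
(a_0, a_1, …) = (7, 0, 8)

Repeated division by 17 gives the digits low-to-high: 2319 = 7 + 8·17^2. Digit sequence: (7, 0, 8).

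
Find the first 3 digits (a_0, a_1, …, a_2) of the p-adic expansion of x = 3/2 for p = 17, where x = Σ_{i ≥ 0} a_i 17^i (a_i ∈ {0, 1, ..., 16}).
(a_0, …, a_2) = (10, 8, 8)

v_17(3/2) = 0 (numerator and denominator both coprime to 17), so x ∈ ℤ_17^×. Compute digits iteratively via a_i = x_i mod 17, x_{i+1} = (x_i − a_i)/17, with x_0 = x:
  x_0 = 3/2;  a_0 = 10;  x_1 = (x_0 − 10)/17 = -1/2
  x_1 = -1/2;  a_1 = 8;  x_2 = (x_1 − 8)/17 = -1/2
  x_2 = -1/2;  a_2 = 8;  x_3 = (x_2 − 8)/17 = -1/2
Digits: (10, 8, 8).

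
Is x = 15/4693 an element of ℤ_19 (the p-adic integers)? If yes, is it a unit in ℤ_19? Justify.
x ∉ ℤ_19 (v_19(x) = -2 < 0)

ℤ_19 = {x ∈ ℚ_19 : v_19(x) ≥ 0} and ℤ_19^× = {x ∈ ℤ_19 : v_19(x) = 0}. Here v_19(15/4693) = v_19(num) − v_19(den) = -2; compare against these criteria.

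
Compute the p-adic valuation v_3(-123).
v_3(-123) = 1

v_3(n) is the largest exponent k such that 3^k divides n. Factor out: -123 = -3^1 · 41. (Sign doesn't affect v_p.) So v_3(-123) = 1.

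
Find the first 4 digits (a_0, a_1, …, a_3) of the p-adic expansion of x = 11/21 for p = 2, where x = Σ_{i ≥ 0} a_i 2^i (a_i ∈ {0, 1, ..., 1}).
(a_0, …, a_3) = (1, 1, 1, 1)

v_2(11/21) = 0 (numerator and denominator both coprime to 2), so x ∈ ℤ_2^×. Compute digits iteratively via a_i = x_i mod 2, x_{i+1} = (x_i − a_i)/2, with x_0 = x:
  x_0 = 11/21;  a_0 = 1;  x_1 = (x_0 − 1)/2 = -5/21
  x_1 = -5/21;  a_1 = 1;  x_2 = (x_1 − 1)/2 = -13/21
  x_2 = -13/21;  a_2 = 1;  x_3 = (x_2 − 1)/2 = -17/21
  x_3 = -17/21;  a_3 = 1;  x_4 = (x_3 − 1)/2 = -19/21
Digits: (1, 1, 1, 1).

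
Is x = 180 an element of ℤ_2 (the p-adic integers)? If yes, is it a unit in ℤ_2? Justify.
x ∈ ℤ_2 but not a unit; v_2(x) = 2 > 0

ℤ_2 = {x ∈ ℚ_2 : v_2(x) ≥ 0} and ℤ_2^× = {x ∈ ℤ_2 : v_2(x) = 0}. Here v_2(180) = v_2(num) − v_2(den) = 2; compare against these criteria.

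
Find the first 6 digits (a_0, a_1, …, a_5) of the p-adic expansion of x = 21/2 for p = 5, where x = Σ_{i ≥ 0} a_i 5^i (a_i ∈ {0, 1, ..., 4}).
(a_0, …, a_5) = (3, 4, 2, 2, 2, 2)

v_5(21/2) = 0 (numerator and denominator both coprime to 5), so x ∈ ℤ_5^×. Compute digits iteratively via a_i = x_i mod 5, x_{i+1} = (x_i − a_i)/5, with x_0 = x:
  x_0 = 21/2;  a_0 = 3;  x_1 = (x_0 − 3)/5 = 3/2
  x_1 = 3/2;  a_1 = 4;  x_2 = (x_1 − 4)/5 = -1/2
  x_2 = -1/2;  a_2 = 2;  x_3 = (x_2 − 2)/5 = -1/2
  x_3 = -1/2;  a_3 = 2;  x_4 = (x_3 − 2)/5 = -1/2
  x_4 = -1/2;  a_4 = 2;  x_5 = (x_4 − 2)/5 = -1/2
  x_5 = -1/2;  a_5 = 2;  x_6 = (x_5 − 2)/5 = -1/2
Digits: (3, 4, 2, 2, 2, 2).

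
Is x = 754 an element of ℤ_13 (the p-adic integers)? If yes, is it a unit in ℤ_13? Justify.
x ∈ ℤ_13 but not a unit; v_13(x) = 1 > 0

ℤ_13 = {x ∈ ℚ_13 : v_13(x) ≥ 0} and ℤ_13^× = {x ∈ ℤ_13 : v_13(x) = 0}. Here v_13(754) = v_13(num) − v_13(den) = 1; compare against these criteria.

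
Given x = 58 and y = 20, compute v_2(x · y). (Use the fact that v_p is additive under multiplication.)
v_2(1160) = 3

v_p(x) = 1 (factor: 58 = 2^1 · 29); v_p(y) = 2 (factor: 20 = 2^2 · 5). Additivity: v_p(xy) = v_p(x) + v_p(y) = 1 + 2 = 3. (Direct check: xy = 1160 = 2^3 · (145).)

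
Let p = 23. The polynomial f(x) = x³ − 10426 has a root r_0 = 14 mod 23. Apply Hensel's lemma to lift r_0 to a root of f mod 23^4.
r_3 = 84309 (mod 279841)

Hensel: r_{i+1} = r_i − f(r_i)/f′(r_i) mod 23^{i+2}, where f′(x) = 3x². Iterate:
  r_0 = 14 (mod 23)
  r_1 = 198 (mod 529)
  r_2 = 11307 (mod 12167)
  r_3 = 84309 (mod 279841)
Final: r = 84309 with f(r) ≡ 0 mod 23^4.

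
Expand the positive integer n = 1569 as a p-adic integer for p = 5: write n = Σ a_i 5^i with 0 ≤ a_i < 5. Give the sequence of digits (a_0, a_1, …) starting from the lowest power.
(a_0, a_1, …) = (4, 3, 2, 2, 2)

Repeated division by 5 gives the digits low-to-high: 1569 = 4 + 3·5^1 + 2·5^2 + 2·5^3 + 2·5^4. Digit sequence: (4, 3, 2, 2, 2).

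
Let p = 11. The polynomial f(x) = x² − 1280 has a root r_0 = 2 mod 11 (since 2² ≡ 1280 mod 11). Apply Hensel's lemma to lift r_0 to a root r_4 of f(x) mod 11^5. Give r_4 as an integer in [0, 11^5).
r_4 = 55739 (mod 161051)

Hensel's recurrence: r_{i+1} = r_i − f(r_i)·(f′(r_i))^{-1} mod 11^{i+2}, with f′(x) = 2x. Iterate:
  r_0 = 2 (mod 11)
  r_1 = 79 (mod 121)
  r_2 = 1168 (mod 1331)
  r_3 = 11816 (mod 14641)
  r_4 = 55739 (mod 161051)
Final: r_4 = 55739, and one checks f(r_4) ≡ 0 mod 11^5.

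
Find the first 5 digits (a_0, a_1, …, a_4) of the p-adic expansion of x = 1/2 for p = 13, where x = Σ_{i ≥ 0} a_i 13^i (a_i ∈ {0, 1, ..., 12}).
(a_0, …, a_4) = (7, 6, 6, 6, 6)

v_13(1/2) = 0 (numerator and denominator both coprime to 13), so x ∈ ℤ_13^×. Compute digits iteratively via a_i = x_i mod 13, x_{i+1} = (x_i − a_i)/13, with x_0 = x:
  x_0 = 1/2;  a_0 = 7;  x_1 = (x_0 − 7)/13 = -1/2
  x_1 = -1/2;  a_1 = 6;  x_2 = (x_1 − 6)/13 = -1/2
  x_2 = -1/2;  a_2 = 6;  x_3 = (x_2 − 6)/13 = -1/2
  x_3 = -1/2;  a_3 = 6;  x_4 = (x_3 − 6)/13 = -1/2
  x_4 = -1/2;  a_4 = 6;  x_5 = (x_4 − 6)/13 = -1/2
Digits: (7, 6, 6, 6, 6).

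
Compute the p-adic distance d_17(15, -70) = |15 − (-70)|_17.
d_17(15, -70) = 1/17

Step 1 — x − y = 15 − (-70) = 85. Step 2 — v_17(85) = 1 (factor: 85 = (17^1 · 5); the sign does not affect v_p). Step 3 — |x − y|_17 = 17^{-1} = 1/17.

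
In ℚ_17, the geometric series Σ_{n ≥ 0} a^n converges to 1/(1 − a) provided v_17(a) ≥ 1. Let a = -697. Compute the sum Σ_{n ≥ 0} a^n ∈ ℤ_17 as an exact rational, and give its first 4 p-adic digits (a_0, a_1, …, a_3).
Σ a^n = 1/(1 − a) = 1/698;  first 4 digits = (1, 10, 12, 10)

v_17(a) = 1 ≥ 1, so the series converges in ℤ_17 to 1/(1 − a) = 1/(1 − (-697)) = 1/698. Expand this rational in ℤ_17: compute digits iteratively via d_i = x_i mod 17, x_{i+1} = (x_i − d_i)/17. The first 4 digits are (1, 10, 12, 10).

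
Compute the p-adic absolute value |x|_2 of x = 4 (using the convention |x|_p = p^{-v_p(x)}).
|4|_2 = 1/4

Step 1 — compute v_2(x) by factoring powers of 2 out of the numerator and denominator: v_2(4) = 2. Step 2 — apply |x|_p = p^{-v_p(x)} = 2^{-2} = 1/4.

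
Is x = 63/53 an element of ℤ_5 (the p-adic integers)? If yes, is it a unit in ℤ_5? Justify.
x ∈ ℤ_5^× (unit); v_5(x) = 0

ℤ_5 = {x ∈ ℚ_5 : v_5(x) ≥ 0} and ℤ_5^× = {x ∈ ℤ_5 : v_5(x) = 0}. Here v_5(63/53) = v_5(num) − v_5(den) = 0; compare against these criteria.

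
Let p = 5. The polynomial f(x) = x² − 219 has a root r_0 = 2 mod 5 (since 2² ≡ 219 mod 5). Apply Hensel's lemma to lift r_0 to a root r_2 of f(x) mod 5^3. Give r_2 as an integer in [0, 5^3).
r_2 = 62 (mod 125)

Hensel's recurrence: r_{i+1} = r_i − f(r_i)·(f′(r_i))^{-1} mod 5^{i+2}, with f′(x) = 2x. Iterate:
  r_0 = 2 (mod 5)
  r_1 = 12 (mod 25)
  r_2 = 62 (mod 125)
Final: r_2 = 62, and one checks f(r_2) ≡ 0 mod 5^3.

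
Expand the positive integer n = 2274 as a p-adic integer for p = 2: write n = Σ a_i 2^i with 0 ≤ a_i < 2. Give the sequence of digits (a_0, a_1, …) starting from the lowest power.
(a_0, a_1, …) = (0, 1, 0, 0, 0, 1, 1, 1, 0, 0, 0, 1)

Repeated division by 2 gives the digits low-to-high: 2274 = 1·2^1 + 1·2^5 + 1·2^6 + 1·2^7 + 1·2^11. Digit sequence: (0, 1, 0, 0, 0, 1, 1, 1, 0, 0, 0, 1).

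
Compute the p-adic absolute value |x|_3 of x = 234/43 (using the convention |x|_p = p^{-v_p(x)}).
|234/43|_3 = 1/9

Step 1 — compute v_3(x) by factoring powers of 3 out of the numerator and denominator: v_3(234/43) = 2. Step 2 — apply |x|_p = p^{-v_p(x)} = 3^{-2} = 1/9.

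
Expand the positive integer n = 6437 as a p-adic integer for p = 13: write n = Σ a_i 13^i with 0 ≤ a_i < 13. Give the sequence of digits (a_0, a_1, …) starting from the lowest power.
(a_0, a_1, …) = (2, 1, 12, 2)

Repeated division by 13 gives the digits low-to-high: 6437 = 2 + 1·13^1 + 12·13^2 + 2·13^3. Digit sequence: (2, 1, 12, 2).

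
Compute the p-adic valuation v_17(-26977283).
v_17(-26977283) = 5

v_17(n) is the largest exponent k such that 17^k divides n. Factor out: -26977283 = -17^5 · 19. (Sign doesn't affect v_p.) So v_17(-26977283) = 5.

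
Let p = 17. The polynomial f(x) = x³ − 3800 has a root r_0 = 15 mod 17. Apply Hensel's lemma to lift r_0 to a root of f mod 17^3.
r_2 = 4265 (mod 4913)

Hensel: r_{i+1} = r_i − f(r_i)/f′(r_i) mod 17^{i+2}, where f′(x) = 3x². Iterate:
  r_0 = 15 (mod 17)
  r_1 = 219 (mod 289)
  r_2 = 4265 (mod 4913)
Final: r = 4265 with f(r) ≡ 0 mod 17^3.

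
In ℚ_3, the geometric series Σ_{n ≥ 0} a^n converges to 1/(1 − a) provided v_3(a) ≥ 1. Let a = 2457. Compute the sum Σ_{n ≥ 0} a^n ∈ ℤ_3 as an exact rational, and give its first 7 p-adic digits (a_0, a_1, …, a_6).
Σ a^n = 1/(1 − a) = -1/2456;  first 7 digits = (1, 0, 0, 1, 0, 1, 1)

v_3(a) = 3 ≥ 1, so the series converges in ℤ_3 to 1/(1 − a) = 1/(1 − 2457) = -1/2456. Expand this rational in ℤ_3: compute digits iteratively via d_i = x_i mod 3, x_{i+1} = (x_i − d_i)/3. The first 7 digits are (1, 0, 0, 1, 0, 1, 1).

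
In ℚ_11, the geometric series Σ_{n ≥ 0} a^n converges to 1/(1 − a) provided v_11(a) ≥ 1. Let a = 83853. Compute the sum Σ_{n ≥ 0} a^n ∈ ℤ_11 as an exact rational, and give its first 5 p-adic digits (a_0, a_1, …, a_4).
Σ a^n = 1/(1 − a) = -1/83852;  first 5 digits = (1, 0, 0, 8, 5)

v_11(a) = 3 ≥ 1, so the series converges in ℤ_11 to 1/(1 − a) = 1/(1 − 83853) = -1/83852. Expand this rational in ℤ_11: compute digits iteratively via d_i = x_i mod 11, x_{i+1} = (x_i − d_i)/11. The first 5 digits are (1, 0, 0, 8, 5).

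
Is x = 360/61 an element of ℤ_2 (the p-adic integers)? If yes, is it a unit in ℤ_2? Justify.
x ∈ ℤ_2 but not a unit; v_2(x) = 3 > 0

ℤ_2 = {x ∈ ℚ_2 : v_2(x) ≥ 0} and ℤ_2^× = {x ∈ ℤ_2 : v_2(x) = 0}. Here v_2(360/61) = v_2(num) − v_2(den) = 3; compare against these criteria.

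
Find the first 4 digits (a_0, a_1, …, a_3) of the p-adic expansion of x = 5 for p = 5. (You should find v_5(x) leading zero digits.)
(a_0, …, a_3) = (0, 1, 0, 0)

v_5(5) = 1, so a_0 = ... = a_0 = 0. Factor out: x = 5^1 · u with u = 1 a unit in ℤ_5. Expand u iteratively via a_{v+i} = u_i mod 5, u_{i+1} = (u_i − a_{v+i})/5:
  u_0 = 1;  a_1 = 1;  u_1 = (u_0 − 1)/5 = 0
  u_1 = 0;  a_2 = 0;  u_2 = (u_1 − 0)/5 = 0
  u_2 = 0;  a_3 = 0;  u_3 = (u_2 − 0)/5 = 0
Digits: (0, 1, 0, 0).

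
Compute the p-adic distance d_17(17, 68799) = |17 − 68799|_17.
d_17(17, 68799) = 1/4913

Step 1 — x − y = 17 − 68799 = -68782. Step 2 — v_17(-68782) = 3 (factor: -68782 = −(17^3 · 14); the sign does not affect v_p). Step 3 — |x − y|_17 = 17^{-3} = 1/4913.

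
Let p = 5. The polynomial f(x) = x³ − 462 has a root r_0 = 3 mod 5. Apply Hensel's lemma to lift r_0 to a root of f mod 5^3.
r_2 = 108 (mod 125)

Hensel: r_{i+1} = r_i − f(r_i)/f′(r_i) mod 5^{i+2}, where f′(x) = 3x². Iterate:
  r_0 = 3 (mod 5)
  r_1 = 8 (mod 25)
  r_2 = 108 (mod 125)
Final: r = 108 with f(r) ≡ 0 mod 5^3.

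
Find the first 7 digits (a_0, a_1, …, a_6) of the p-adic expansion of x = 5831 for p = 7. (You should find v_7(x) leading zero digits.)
(a_0, …, a_6) = (0, 0, 0, 3, 2, 0, 0)

v_7(5831) = 3, so a_0 = ... = a_2 = 0. Factor out: x = 7^3 · u with u = 17 a unit in ℤ_7. Expand u iteratively via a_{v+i} = u_i mod 7, u_{i+1} = (u_i − a_{v+i})/7:
  u_0 = 17;  a_3 = 3;  u_1 = (u_0 − 3)/7 = 2
  u_1 = 2;  a_4 = 2;  u_2 = (u_1 − 2)/7 = 0
  u_2 = 0;  a_5 = 0;  u_3 = (u_2 − 0)/7 = 0
  u_3 = 0;  a_6 = 0;  u_4 = (u_3 − 0)/7 = 0
Digits: (0, 0, 0, 3, 2, 0, 0).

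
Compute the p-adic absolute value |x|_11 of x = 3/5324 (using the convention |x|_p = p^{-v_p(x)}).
|3/5324|_11 = 1331

Step 1 — compute v_11(x) by factoring powers of 11 out of the numerator and denominator: v_11(3/5324) = -3. Step 2 — apply |x|_p = p^{-v_p(x)} = 11^{3} = 1331.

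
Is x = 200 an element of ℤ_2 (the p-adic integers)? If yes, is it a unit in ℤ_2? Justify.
x ∈ ℤ_2 but not a unit; v_2(x) = 3 > 0

ℤ_2 = {x ∈ ℚ_2 : v_2(x) ≥ 0} and ℤ_2^× = {x ∈ ℤ_2 : v_2(x) = 0}. Here v_2(200) = v_2(num) − v_2(den) = 3; compare against these criteria.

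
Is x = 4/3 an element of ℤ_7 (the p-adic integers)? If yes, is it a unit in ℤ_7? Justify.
x ∈ ℤ_7^× (unit); v_7(x) = 0

ℤ_7 = {x ∈ ℚ_7 : v_7(x) ≥ 0} and ℤ_7^× = {x ∈ ℤ_7 : v_7(x) = 0}. Here v_7(4/3) = v_7(num) − v_7(den) = 0; compare against these criteria.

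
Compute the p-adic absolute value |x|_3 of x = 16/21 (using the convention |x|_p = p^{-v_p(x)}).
|16/21|_3 = 3

Step 1 — compute v_3(x) by factoring powers of 3 out of the numerator and denominator: v_3(16/21) = -1. Step 2 — apply |x|_p = p^{-v_p(x)} = 3^{1} = 3.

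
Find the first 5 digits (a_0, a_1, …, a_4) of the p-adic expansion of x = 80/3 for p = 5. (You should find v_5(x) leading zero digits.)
(a_0, …, a_4) = (0, 2, 4, 1, 3)

v_5(80/3) = 1, so a_0 = ... = a_0 = 0. Factor out: x = 5^1 · u with u = 16/3 a unit in ℤ_5. Expand u iteratively via a_{v+i} = u_i mod 5, u_{i+1} = (u_i − a_{v+i})/5:
  u_0 = 16/3;  a_1 = 2;  u_1 = (u_0 − 2)/5 = 2/3
  u_1 = 2/3;  a_2 = 4;  u_2 = (u_1 − 4)/5 = -2/3
  u_2 = -2/3;  a_3 = 1;  u_3 = (u_2 − 1)/5 = -1/3
  u_3 = -1/3;  a_4 = 3;  u_4 = (u_3 − 3)/5 = -2/3
Digits: (0, 2, 4, 1, 3).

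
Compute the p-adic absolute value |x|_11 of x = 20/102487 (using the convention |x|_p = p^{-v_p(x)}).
|20/102487|_11 = 14641

Step 1 — compute v_11(x) by factoring powers of 11 out of the numerator and denominator: v_11(20/102487) = -4. Step 2 — apply |x|_p = p^{-v_p(x)} = 11^{4} = 14641.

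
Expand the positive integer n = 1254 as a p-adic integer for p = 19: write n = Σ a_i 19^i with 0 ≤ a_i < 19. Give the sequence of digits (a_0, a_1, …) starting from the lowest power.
(a_0, a_1, …) = (0, 9, 3)

Repeated division by 19 gives the digits low-to-high: 1254 = 9·19^1 + 3·19^2. Digit sequence: (0, 9, 3).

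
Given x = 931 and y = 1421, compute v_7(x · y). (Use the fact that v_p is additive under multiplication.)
v_7(1322951) = 4

v_p(x) = 2 (factor: 931 = 7^2 · 19); v_p(y) = 2 (factor: 1421 = 7^2 · 29). Additivity: v_p(xy) = v_p(x) + v_p(y) = 2 + 2 = 4. (Direct check: xy = 1322951 = 7^4 · (551).)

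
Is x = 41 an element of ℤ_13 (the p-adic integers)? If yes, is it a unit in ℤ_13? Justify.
x ∈ ℤ_13^× (unit); v_13(x) = 0

ℤ_13 = {x ∈ ℚ_13 : v_13(x) ≥ 0} and ℤ_13^× = {x ∈ ℤ_13 : v_13(x) = 0}. Here v_13(41) = v_13(num) − v_13(den) = 0; compare against these criteria.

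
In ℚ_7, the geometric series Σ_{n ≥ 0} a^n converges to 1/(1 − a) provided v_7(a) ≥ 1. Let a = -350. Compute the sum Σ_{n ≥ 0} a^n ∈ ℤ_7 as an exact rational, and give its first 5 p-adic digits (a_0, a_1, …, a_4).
Σ a^n = 1/(1 − a) = 1/351;  first 5 digits = (1, 6, 0, 5, 2)

v_7(a) = 1 ≥ 1, so the series converges in ℤ_7 to 1/(1 − a) = 1/(1 − (-350)) = 1/351. Expand this rational in ℤ_7: compute digits iteratively via d_i = x_i mod 7, x_{i+1} = (x_i − d_i)/7. The first 5 digits are (1, 6, 0, 5, 2).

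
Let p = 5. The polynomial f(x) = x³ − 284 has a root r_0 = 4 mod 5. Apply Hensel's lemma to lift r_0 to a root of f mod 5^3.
r_2 = 119 (mod 125)

Hensel: r_{i+1} = r_i − f(r_i)/f′(r_i) mod 5^{i+2}, where f′(x) = 3x². Iterate:
  r_0 = 4 (mod 5)
  r_1 = 19 (mod 25)
  r_2 = 119 (mod 125)
Final: r = 119 with f(r) ≡ 0 mod 5^3.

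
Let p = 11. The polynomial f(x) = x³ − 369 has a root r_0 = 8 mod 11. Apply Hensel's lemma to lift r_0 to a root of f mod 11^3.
r_2 = 1020 (mod 1331)

Hensel: r_{i+1} = r_i − f(r_i)/f′(r_i) mod 11^{i+2}, where f′(x) = 3x². Iterate:
  r_0 = 8 (mod 11)
  r_1 = 52 (mod 121)
  r_2 = 1020 (mod 1331)
Final: r = 1020 with f(r) ≡ 0 mod 11^3.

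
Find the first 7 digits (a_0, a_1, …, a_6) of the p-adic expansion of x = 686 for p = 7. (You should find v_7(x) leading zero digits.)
(a_0, …, a_6) = (0, 0, 0, 2, 0, 0, 0)

v_7(686) = 3, so a_0 = ... = a_2 = 0. Factor out: x = 7^3 · u with u = 2 a unit in ℤ_7. Expand u iteratively via a_{v+i} = u_i mod 7, u_{i+1} = (u_i − a_{v+i})/7:
  u_0 = 2;  a_3 = 2;  u_1 = (u_0 − 2)/7 = 0
  u_1 = 0;  a_4 = 0;  u_2 = (u_1 − 0)/7 = 0
  u_2 = 0;  a_5 = 0;  u_3 = (u_2 − 0)/7 = 0
  u_3 = 0;  a_6 = 0;  u_4 = (u_3 − 0)/7 = 0
Digits: (0, 0, 0, 2, 0, 0, 0).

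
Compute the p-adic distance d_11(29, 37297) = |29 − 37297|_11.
d_11(29, 37297) = 1/1331

Step 1 — x − y = 29 − 37297 = -37268. Step 2 — v_11(-37268) = 3 (factor: -37268 = −(11^3 · 28); the sign does not affect v_p). Step 3 — |x − y|_11 = 11^{-3} = 1/1331.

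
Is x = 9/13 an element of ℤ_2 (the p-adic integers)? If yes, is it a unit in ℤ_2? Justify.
x ∈ ℤ_2^× (unit); v_2(x) = 0

ℤ_2 = {x ∈ ℚ_2 : v_2(x) ≥ 0} and ℤ_2^× = {x ∈ ℤ_2 : v_2(x) = 0}. Here v_2(9/13) = v_2(num) − v_2(den) = 0; compare against these criteria.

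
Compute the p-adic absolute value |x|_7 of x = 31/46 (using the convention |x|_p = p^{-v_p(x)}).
|31/46|_7 = 1

Step 1 — compute v_7(x) by factoring powers of 7 out of the numerator and denominator: v_7(31/46) = 0. Step 2 — apply |x|_p = p^{-v_p(x)} = 7^{0} = 1.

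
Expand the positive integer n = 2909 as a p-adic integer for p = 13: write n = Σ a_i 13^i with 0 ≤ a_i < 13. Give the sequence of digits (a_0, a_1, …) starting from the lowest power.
(a_0, a_1, …) = (10, 2, 4, 1)

Repeated division by 13 gives the digits low-to-high: 2909 = 10 + 2·13^1 + 4·13^2 + 1·13^3. Digit sequence: (10, 2, 4, 1).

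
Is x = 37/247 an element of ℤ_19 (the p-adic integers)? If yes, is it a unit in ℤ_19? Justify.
x ∉ ℤ_19 (v_19(x) = -1 < 0)

ℤ_19 = {x ∈ ℚ_19 : v_19(x) ≥ 0} and ℤ_19^× = {x ∈ ℤ_19 : v_19(x) = 0}. Here v_19(37/247) = v_19(num) − v_19(den) = -1; compare against these criteria.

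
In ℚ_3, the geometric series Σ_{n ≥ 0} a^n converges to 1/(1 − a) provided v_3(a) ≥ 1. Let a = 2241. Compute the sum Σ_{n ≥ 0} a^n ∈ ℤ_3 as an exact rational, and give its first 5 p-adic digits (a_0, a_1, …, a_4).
Σ a^n = 1/(1 − a) = -1/2240;  first 5 digits = (1, 0, 0, 2, 0)

v_3(a) = 3 ≥ 1, so the series converges in ℤ_3 to 1/(1 − a) = 1/(1 − 2241) = -1/2240. Expand this rational in ℤ_3: compute digits iteratively via d_i = x_i mod 3, x_{i+1} = (x_i − d_i)/3. The first 5 digits are (1, 0, 0, 2, 0).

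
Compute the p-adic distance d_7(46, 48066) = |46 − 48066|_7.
d_7(46, 48066) = 1/2401

Step 1 — x − y = 46 − 48066 = -48020. Step 2 — v_7(-48020) = 4 (factor: -48020 = −(7^4 · 20); the sign does not affect v_p). Step 3 — |x − y|_7 = 7^{-4} = 1/2401.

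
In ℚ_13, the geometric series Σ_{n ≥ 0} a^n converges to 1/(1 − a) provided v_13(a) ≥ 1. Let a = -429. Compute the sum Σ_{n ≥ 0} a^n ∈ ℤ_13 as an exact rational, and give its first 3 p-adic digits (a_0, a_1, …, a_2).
Σ a^n = 1/(1 − a) = 1/430;  first 3 digits = (1, 6, 7)

v_13(a) = 1 ≥ 1, so the series converges in ℤ_13 to 1/(1 − a) = 1/(1 − (-429)) = 1/430. Expand this rational in ℤ_13: compute digits iteratively via d_i = x_i mod 13, x_{i+1} = (x_i − d_i)/13. The first 3 digits are (1, 6, 7).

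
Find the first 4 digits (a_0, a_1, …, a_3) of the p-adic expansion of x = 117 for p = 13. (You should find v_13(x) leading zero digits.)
(a_0, …, a_3) = (0, 9, 0, 0)

v_13(117) = 1, so a_0 = ... = a_0 = 0. Factor out: x = 13^1 · u with u = 9 a unit in ℤ_13. Expand u iteratively via a_{v+i} = u_i mod 13, u_{i+1} = (u_i − a_{v+i})/13:
  u_0 = 9;  a_1 = 9;  u_1 = (u_0 − 9)/13 = 0
  u_1 = 0;  a_2 = 0;  u_2 = (u_1 − 0)/13 = 0
  u_2 = 0;  a_3 = 0;  u_3 = (u_2 − 0)/13 = 0
Digits: (0, 9, 0, 0).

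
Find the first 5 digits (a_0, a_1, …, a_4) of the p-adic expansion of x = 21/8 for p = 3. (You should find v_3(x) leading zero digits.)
(a_0, …, a_4) = (0, 2, 0, 1, 0)

v_3(21/8) = 1, so a_0 = ... = a_0 = 0. Factor out: x = 3^1 · u with u = 7/8 a unit in ℤ_3. Expand u iteratively via a_{v+i} = u_i mod 3, u_{i+1} = (u_i − a_{v+i})/3:
  u_0 = 7/8;  a_1 = 2;  u_1 = (u_0 − 2)/3 = -3/8
  u_1 = -3/8;  a_2 = 0;  u_2 = (u_1 − 0)/3 = -1/8
  u_2 = -1/8;  a_3 = 1;  u_3 = (u_2 − 1)/3 = -3/8
  u_3 = -3/8;  a_4 = 0;  u_4 = (u_3 − 0)/3 = -1/8
Digits: (0, 2, 0, 1, 0).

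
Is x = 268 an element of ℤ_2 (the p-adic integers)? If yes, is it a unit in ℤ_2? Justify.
x ∈ ℤ_2 but not a unit; v_2(x) = 2 > 0

ℤ_2 = {x ∈ ℚ_2 : v_2(x) ≥ 0} and ℤ_2^× = {x ∈ ℤ_2 : v_2(x) = 0}. Here v_2(268) = v_2(num) − v_2(den) = 2; compare against these criteria.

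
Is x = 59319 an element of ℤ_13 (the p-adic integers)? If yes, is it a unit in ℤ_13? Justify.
x ∈ ℤ_13 but not a unit; v_13(x) = 3 > 0

ℤ_13 = {x ∈ ℚ_13 : v_13(x) ≥ 0} and ℤ_13^× = {x ∈ ℤ_13 : v_13(x) = 0}. Here v_13(59319) = v_13(num) − v_13(den) = 3; compare against these criteria.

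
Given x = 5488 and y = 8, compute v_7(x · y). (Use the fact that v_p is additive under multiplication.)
v_7(43904) = 3

v_p(x) = 3 (factor: 5488 = 7^3 · 16); v_p(y) = 0 (factor: 8 = 7^0 · 8). Additivity: v_p(xy) = v_p(x) + v_p(y) = 3 + 0 = 3. (Direct check: xy = 43904 = 7^3 · (128).)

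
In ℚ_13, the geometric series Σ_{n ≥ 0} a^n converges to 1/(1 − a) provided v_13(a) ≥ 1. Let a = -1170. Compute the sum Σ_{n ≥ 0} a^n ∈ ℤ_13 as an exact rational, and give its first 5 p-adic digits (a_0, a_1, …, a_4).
Σ a^n = 1/(1 − a) = 1/1171;  first 5 digits = (1, 1, 7, 12, 1)

v_13(a) = 1 ≥ 1, so the series converges in ℤ_13 to 1/(1 − a) = 1/(1 − (-1170)) = 1/1171. Expand this rational in ℤ_13: compute digits iteratively via d_i = x_i mod 13, x_{i+1} = (x_i − d_i)/13. The first 5 digits are (1, 1, 7, 12, 1).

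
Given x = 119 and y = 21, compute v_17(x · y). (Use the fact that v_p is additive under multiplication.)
v_17(2499) = 1

v_p(x) = 1 (factor: 119 = 17^1 · 7); v_p(y) = 0 (factor: 21 = 17^0 · 21). Additivity: v_p(xy) = v_p(x) + v_p(y) = 1 + 0 = 1. (Direct check: xy = 2499 = 17^1 · (147).)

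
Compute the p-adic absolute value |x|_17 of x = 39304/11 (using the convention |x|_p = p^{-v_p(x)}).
|39304/11|_17 = 1/4913

Step 1 — compute v_17(x) by factoring powers of 17 out of the numerator and denominator: v_17(39304/11) = 3. Step 2 — apply |x|_p = p^{-v_p(x)} = 17^{-3} = 1/4913.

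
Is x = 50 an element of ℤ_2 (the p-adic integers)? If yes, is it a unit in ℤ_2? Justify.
x ∈ ℤ_2 but not a unit; v_2(x) = 1 > 0

ℤ_2 = {x ∈ ℚ_2 : v_2(x) ≥ 0} and ℤ_2^× = {x ∈ ℤ_2 : v_2(x) = 0}. Here v_2(50) = v_2(num) − v_2(den) = 1; compare against these criteria.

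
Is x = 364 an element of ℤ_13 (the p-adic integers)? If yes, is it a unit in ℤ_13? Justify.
x ∈ ℤ_13 but not a unit; v_13(x) = 1 > 0

ℤ_13 = {x ∈ ℚ_13 : v_13(x) ≥ 0} and ℤ_13^× = {x ∈ ℤ_13 : v_13(x) = 0}. Here v_13(364) = v_13(num) − v_13(den) = 1; compare against these criteria.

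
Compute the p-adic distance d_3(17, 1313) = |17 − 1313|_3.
d_3(17, 1313) = 1/81

Step 1 — x − y = 17 − 1313 = -1296. Step 2 — v_3(-1296) = 4 (factor: -1296 = −(3^4 · 16); the sign does not affect v_p). Step 3 — |x − y|_3 = 3^{-4} = 1/81.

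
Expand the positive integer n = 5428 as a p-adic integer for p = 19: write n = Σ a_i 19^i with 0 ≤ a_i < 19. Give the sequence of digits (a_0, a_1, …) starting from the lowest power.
(a_0, a_1, …) = (13, 0, 15)

Repeated division by 19 gives the digits low-to-high: 5428 = 13 + 15·19^2. Digit sequence: (13, 0, 15).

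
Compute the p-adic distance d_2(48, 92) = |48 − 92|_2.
d_2(48, 92) = 1/4

Step 1 — x − y = 48 − 92 = -44. Step 2 — v_2(-44) = 2 (factor: -44 = −(2^2 · 11); the sign does not affect v_p). Step 3 — |x − y|_2 = 2^{-2} = 1/4.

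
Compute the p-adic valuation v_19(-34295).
v_19(-34295) = 3

v_19(n) is the largest exponent k such that 19^k divides n. Factor out: -34295 = -19^3 · 5. (Sign doesn't affect v_p.) So v_19(-34295) = 3.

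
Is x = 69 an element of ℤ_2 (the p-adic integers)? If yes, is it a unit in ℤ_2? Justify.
x ∈ ℤ_2^× (unit); v_2(x) = 0

ℤ_2 = {x ∈ ℚ_2 : v_2(x) ≥ 0} and ℤ_2^× = {x ∈ ℤ_2 : v_2(x) = 0}. Here v_2(69) = v_2(num) − v_2(den) = 0; compare against these criteria.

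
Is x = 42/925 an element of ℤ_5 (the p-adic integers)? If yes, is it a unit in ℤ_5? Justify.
x ∉ ℤ_5 (v_5(x) = -2 < 0)

ℤ_5 = {x ∈ ℚ_5 : v_5(x) ≥ 0} and ℤ_5^× = {x ∈ ℤ_5 : v_5(x) = 0}. Here v_5(42/925) = v_5(num) − v_5(den) = -2; compare against these criteria.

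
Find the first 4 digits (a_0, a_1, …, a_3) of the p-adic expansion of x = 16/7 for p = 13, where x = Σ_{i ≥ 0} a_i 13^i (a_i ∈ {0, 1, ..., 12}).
(a_0, …, a_3) = (6, 9, 3, 9)

v_13(16/7) = 0 (numerator and denominator both coprime to 13), so x ∈ ℤ_13^×. Compute digits iteratively via a_i = x_i mod 13, x_{i+1} = (x_i − a_i)/13, with x_0 = x:
  x_0 = 16/7;  a_0 = 6;  x_1 = (x_0 − 6)/13 = -2/7
  x_1 = -2/7;  a_1 = 9;  x_2 = (x_1 − 9)/13 = -5/7
  x_2 = -5/7;  a_2 = 3;  x_3 = (x_2 − 3)/13 = -2/7
  x_3 = -2/7;  a_3 = 9;  x_4 = (x_3 − 9)/13 = -5/7
Digits: (6, 9, 3, 9).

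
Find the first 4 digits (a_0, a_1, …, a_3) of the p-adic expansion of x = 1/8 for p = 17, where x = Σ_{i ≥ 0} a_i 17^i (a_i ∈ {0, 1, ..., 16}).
(a_0, …, a_3) = (15, 14, 14, 14)

v_17(1/8) = 0 (numerator and denominator both coprime to 17), so x ∈ ℤ_17^×. Compute digits iteratively via a_i = x_i mod 17, x_{i+1} = (x_i − a_i)/17, with x_0 = x:
  x_0 = 1/8;  a_0 = 15;  x_1 = (x_0 − 15)/17 = -7/8
  x_1 = -7/8;  a_1 = 14;  x_2 = (x_1 − 14)/17 = -7/8
  x_2 = -7/8;  a_2 = 14;  x_3 = (x_2 − 14)/17 = -7/8
  x_3 = -7/8;  a_3 = 14;  x_4 = (x_3 − 14)/17 = -7/8
Digits: (15, 14, 14, 14).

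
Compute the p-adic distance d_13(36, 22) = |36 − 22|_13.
d_13(36, 22) = 1

Step 1 — x − y = 36 − 22 = 14. Step 2 — v_13(14) = 0 (factor: 14 = (13^0 · 14); the sign does not affect v_p). Step 3 — |x − y|_13 = 13^{0} = 1.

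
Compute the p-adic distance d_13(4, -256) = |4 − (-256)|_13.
d_13(4, -256) = 1/13

Step 1 — x − y = 4 − (-256) = 260. Step 2 — v_13(260) = 1 (factor: 260 = (13^1 · 20); the sign does not affect v_p). Step 3 — |x − y|_13 = 13^{-1} = 1/13.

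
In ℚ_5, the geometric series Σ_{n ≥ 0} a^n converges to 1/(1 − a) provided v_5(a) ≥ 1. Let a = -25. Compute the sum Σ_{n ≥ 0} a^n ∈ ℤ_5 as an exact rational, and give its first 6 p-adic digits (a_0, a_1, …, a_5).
Σ a^n = 1/(1 − a) = 1/26;  first 6 digits = (1, 0, 4, 4, 0, 0)

v_5(a) = 2 ≥ 1, so the series converges in ℤ_5 to 1/(1 − a) = 1/(1 − (-25)) = 1/26. Expand this rational in ℤ_5: compute digits iteratively via d_i = x_i mod 5, x_{i+1} = (x_i − d_i)/5. The first 6 digits are (1, 0, 4, 4, 0, 0).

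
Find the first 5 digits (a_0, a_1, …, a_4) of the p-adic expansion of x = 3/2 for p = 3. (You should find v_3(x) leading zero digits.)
(a_0, …, a_4) = (0, 2, 1, 1, 1)

v_3(3/2) = 1, so a_0 = ... = a_0 = 0. Factor out: x = 3^1 · u with u = 1/2 a unit in ℤ_3. Expand u iteratively via a_{v+i} = u_i mod 3, u_{i+1} = (u_i − a_{v+i})/3:
  u_0 = 1/2;  a_1 = 2;  u_1 = (u_0 − 2)/3 = -1/2
  u_1 = -1/2;  a_2 = 1;  u_2 = (u_1 − 1)/3 = -1/2
  u_2 = -1/2;  a_3 = 1;  u_3 = (u_2 − 1)/3 = -1/2
  u_3 = -1/2;  a_4 = 1;  u_4 = (u_3 − 1)/3 = -1/2
Digits: (0, 2, 1, 1, 1).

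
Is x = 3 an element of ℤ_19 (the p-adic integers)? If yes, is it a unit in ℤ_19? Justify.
x ∈ ℤ_19^× (unit); v_19(x) = 0

ℤ_19 = {x ∈ ℚ_19 : v_19(x) ≥ 0} and ℤ_19^× = {x ∈ ℤ_19 : v_19(x) = 0}. Here v_19(3) = v_19(num) − v_19(den) = 0; compare against these criteria.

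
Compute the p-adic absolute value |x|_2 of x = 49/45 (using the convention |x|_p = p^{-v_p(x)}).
|49/45|_2 = 1

Step 1 — compute v_2(x) by factoring powers of 2 out of the numerator and denominator: v_2(49/45) = 0. Step 2 — apply |x|_p = p^{-v_p(x)} = 2^{0} = 1.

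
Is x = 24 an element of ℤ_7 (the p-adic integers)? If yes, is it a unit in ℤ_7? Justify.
x ∈ ℤ_7^× (unit); v_7(x) = 0

ℤ_7 = {x ∈ ℚ_7 : v_7(x) ≥ 0} and ℤ_7^× = {x ∈ ℤ_7 : v_7(x) = 0}. Here v_7(24) = v_7(num) − v_7(den) = 0; compare against these criteria.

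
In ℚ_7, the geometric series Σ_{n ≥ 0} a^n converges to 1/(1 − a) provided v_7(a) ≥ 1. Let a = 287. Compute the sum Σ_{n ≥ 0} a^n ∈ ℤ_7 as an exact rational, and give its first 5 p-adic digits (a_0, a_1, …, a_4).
Σ a^n = 1/(1 − a) = -1/286;  first 5 digits = (1, 6, 6, 1, 4)

v_7(a) = 1 ≥ 1, so the series converges in ℤ_7 to 1/(1 − a) = 1/(1 − 287) = -1/286. Expand this rational in ℤ_7: compute digits iteratively via d_i = x_i mod 7, x_{i+1} = (x_i − d_i)/7. The first 5 digits are (1, 6, 6, 1, 4).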